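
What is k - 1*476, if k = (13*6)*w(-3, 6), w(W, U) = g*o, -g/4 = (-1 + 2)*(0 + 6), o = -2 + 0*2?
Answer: 3268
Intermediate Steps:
o = -2 (o = -2 + 0 = -2)
g = -24 (g = -4*(-1 + 2)*(0 + 6) = -4*6 = -24)
w(W, U) = 48 (w(W, U) = -24*(-2) = 48)
k = 3744 (k = (13*6)*48 = 78*48 = 3744)
k - 1*476 = 3744 - 1*476 = 3744 - 476 = 3268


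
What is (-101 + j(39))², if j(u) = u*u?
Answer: 2016400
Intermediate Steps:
j(u) = u²
(-101 + j(39))² = (-101 + 39²)² = (-101 + 1521)² = 1420² = 2016400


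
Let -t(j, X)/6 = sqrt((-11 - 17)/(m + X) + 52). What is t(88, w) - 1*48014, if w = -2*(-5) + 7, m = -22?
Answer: -48014 - 72*sqrt(10)/5 ≈ -48060.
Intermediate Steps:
w = 17 (w = 10 + 7 = 17)
t(j, X) = -6*sqrt(52 - 28/(-22 + X)) (t(j, X) = -6*sqrt((-11 - 17)/(-22 + X) + 52) = -6*sqrt(-28/(-22 + X) + 52) = -6*sqrt(52 - 28/(-22 + X)))
t(88, w) - 1*48014 = -12*6*sqrt(2)*sqrt(-1/(-22 + 17)) - 1*48014 = -12*6*sqrt(2)*sqrt(-1/(-5)) - 48014 = -12*6*sqrt(10)/5 - 48014 = -72*sqrt(10)/5 - 48014 = -48014 - 72*sqrt(10)/5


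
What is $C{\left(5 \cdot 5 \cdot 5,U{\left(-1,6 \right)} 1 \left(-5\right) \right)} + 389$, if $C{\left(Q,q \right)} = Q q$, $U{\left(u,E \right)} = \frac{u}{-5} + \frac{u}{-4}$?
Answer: $\frac{431}{4} \approx 107.75$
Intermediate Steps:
$U{\left(u,E \right)} = - \frac{9 u}{20}$ ($U{\left(u,E \right)} = u \left(- \frac{1}{5}\right) + u \left(- \frac{1}{4}\right) = - \frac{u}{5} - \frac{u}{4} = - \frac{9 u}{20}$)
$C{\left(5 \cdot 5 \cdot 5,U{\left(-1,6 \right)} 1 \left(-5\right) \right)} + 389 = 5 \cdot 5 \cdot 5 \left(- \frac{9}{20}\right) \left(-1\right) 1 \left(-5\right) + 389 = 25 \cdot 5 \cdot \frac{9}{20} \cdot 1 \left(-5\right) + 389 = 125 \cdot \frac{9}{20} \left(-5\right) + 389 = 125 \left(- \frac{9}{4}\right) + 389 = - \frac{1125}{4} + 389 = \frac{431}{4}$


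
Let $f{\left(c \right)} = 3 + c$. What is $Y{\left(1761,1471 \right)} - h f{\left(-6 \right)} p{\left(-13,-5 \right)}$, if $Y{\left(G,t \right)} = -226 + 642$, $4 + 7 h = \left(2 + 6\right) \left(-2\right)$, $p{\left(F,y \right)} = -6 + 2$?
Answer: $\frac{3152}{7} \approx 450.29$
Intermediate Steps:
$p{\left(F,y \right)} = -4$
$h = - \frac{20}{7}$ ($h = - \frac{4}{7} + \frac{\left(2 + 6\right) \left(-2\right)}{7} = - \frac{4}{7} + \frac{8 \left(-2\right)}{7} = - \frac{4}{7} + \frac{1}{7} \left(-16\right) = - \frac{4}{7} - \frac{16}{7} = - \frac{20}{7} \approx -2.8571$)
$Y{\left(G,t \right)} = 416$
$Y{\left(1761,1471 \right)} - h f{\left(-6 \right)} p{\left(-13,-5 \right)} = 416 - - \frac{20 \left(3 - 6\right)}{7} \left(-4\right) = 416 - \left(- \frac{20}{7}\right) \left(-3\right) \left(-4\right) = 416 - \frac{60}{7} \left(-4\right) = 416 - - \frac{240}{7} = 416 + \frac{240}{7} = \frac{3152}{7}$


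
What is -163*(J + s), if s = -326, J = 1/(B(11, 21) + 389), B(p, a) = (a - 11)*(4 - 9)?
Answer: 18013619/339 ≈ 53138.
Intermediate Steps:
B(p, a) = 55 - 5*a (B(p, a) = (-11 + a)*(-5) = 55 - 5*a)
J = 1/339 (J = 1/((55 - 5*21) + 389) = 1/((55 - 105) + 389) = 1/(-50 + 389) = 1/339 ≈ 0.0029499)
-163*(J + s) = -163*(1/339 - 326) = -163*(-110513/339) = 18013619/339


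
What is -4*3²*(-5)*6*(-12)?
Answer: -12960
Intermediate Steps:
-4*3²*(-5)*6*(-12) = -4*9*(-5)*6*(-12) = -(-180)*6*(-12) = -4*(-270)*(-12) = 1080*(-12) = -12960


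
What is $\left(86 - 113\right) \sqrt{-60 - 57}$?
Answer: $- 81 i \sqrt{13} \approx - 292.05 i$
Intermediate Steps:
$\left(86 - 113\right) \sqrt{-60 - 57} = - 27 \sqrt{-117} = - 27 \cdot 3 i \sqrt{13} = - 81 i \sqrt{13}$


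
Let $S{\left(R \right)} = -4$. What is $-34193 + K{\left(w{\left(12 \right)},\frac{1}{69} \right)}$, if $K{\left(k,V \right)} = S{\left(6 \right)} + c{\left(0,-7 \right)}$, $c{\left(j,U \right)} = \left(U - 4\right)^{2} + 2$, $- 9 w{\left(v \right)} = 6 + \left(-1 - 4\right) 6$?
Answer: $-34074$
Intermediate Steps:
$w{\left(v \right)} = \frac{8}{3}$ ($w{\left(v \right)} = - \frac{6 + \left(-1 - 4\right) 6}{9} = - \frac{6 - 30}{9} = \left(- \frac{1}{9}\right) \left(-24\right) = \frac{8}{3}$)
$c{\left(j,U \right)} = 2 + \left(-4 + U\right)^{2}$ ($c{\left(j,U \right)} = \left(-4 + U\right)^{2} + 2 = 2 + \left(-4 + U\right)^{2}$)
$K{\left(k,V \right)} = 119$ ($K{\left(k,V \right)} = -4 + \left(2 + \left(-4 - 7\right)^{2}\right) = -4 + \left(2 + \left(-11\right)^{2}\right) = -4 + \left(2 + 121\right) = -4 + 123 = 119$)
$-34193 + K{\left(w{\left(12 \right)},\frac{1}{69} \right)} = -34193 + 119 = -34074$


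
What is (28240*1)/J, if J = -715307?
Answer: -28240/715307 ≈ -0.039480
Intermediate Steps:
(28240*1)/J = (28240*1)/(-715307) = 28240*(-1/715307) = -28240/715307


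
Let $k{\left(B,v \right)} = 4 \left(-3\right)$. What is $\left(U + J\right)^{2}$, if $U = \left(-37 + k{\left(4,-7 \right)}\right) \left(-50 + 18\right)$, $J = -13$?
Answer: $2418025$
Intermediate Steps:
$k{\left(B,v \right)} = -12$
$U = 1568$ ($U = \left(-37 - 12\right) \left(-50 + 18\right) = \left(-49\right) \left(-32\right) = 1568$)
$\left(U + J\right)^{2} = \left(1568 - 13\right)^{2} = 1555^{2} = 2418025$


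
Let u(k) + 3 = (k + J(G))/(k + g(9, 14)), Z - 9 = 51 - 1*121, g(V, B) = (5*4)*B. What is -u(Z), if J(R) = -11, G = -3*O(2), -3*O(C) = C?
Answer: 243/73 ≈ 3.3288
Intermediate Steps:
O(C) = -C/3
g(V, B) = 20*B
G = 2 (G = -(-1)*2 = -3*(-⅔) = 2)
Z = -61 (Z = 9 + (51 - 1*121) = 9 + (51 - 121) = 9 - 70 = -61)
u(k) = -3 + (-11 + k)/(280 + k) (u(k) = -3 + (k - 11)/(k + 20*14) = -3 + (-11 + k)/(k + 280) = -3 + (-11 + k)/(280 + k))
-u(Z) = -(-851 - 2*(-61))/(280 - 61) = -(-851 + 122)/219 = -(-729)/219 = -1*(-243/73) = 243/73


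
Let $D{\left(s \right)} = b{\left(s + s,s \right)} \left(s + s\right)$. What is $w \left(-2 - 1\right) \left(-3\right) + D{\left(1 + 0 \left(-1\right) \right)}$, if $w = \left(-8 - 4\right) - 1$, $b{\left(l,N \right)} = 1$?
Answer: $-115$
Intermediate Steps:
$D{\left(s \right)} = 2 s$ ($D{\left(s \right)} = 1 \left(s + s\right) = 1 \cdot 2 s = 2 s$)
$w = -13$ ($w = -12 - 1 = -13$)
$w \left(-2 - 1\right) \left(-3\right) + D{\left(1 + 0 \left(-1\right) \right)} = - 13 \left(-2 - 1\right) \left(-3\right) + 2 \left(1 + 0 \left(-1\right)\right) = - 13 \left(\left(-3\right) \left(-3\right)\right) + 2 \left(1 + 0\right) = \left(-13\right) 9 + 2 \cdot 1 = -117 + 2 = -115$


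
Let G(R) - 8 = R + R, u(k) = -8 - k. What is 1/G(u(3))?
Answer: -1/14 ≈ -0.071429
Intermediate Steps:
G(R) = 8 + 2*R (G(R) = 8 + (R + R) = 8 + 2*R)
1/G(u(3)) = 1/(8 + 2*(-8 - 1*3)) = 1/(8 + 2*(-8 - 3)) = 1/(8 + 2*(-11)) = 1/(8 - 22) = 1/(-14) = -1/14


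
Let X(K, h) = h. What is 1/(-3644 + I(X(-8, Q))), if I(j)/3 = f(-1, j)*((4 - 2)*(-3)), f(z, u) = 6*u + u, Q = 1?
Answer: -1/3770 ≈ -0.00026525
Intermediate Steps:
f(z, u) = 7*u
I(j) = -126*j (I(j) = 3*((7*j)*((4 - 2)*(-3))) = 3*((7*j)*(2*(-3))) = 3*((7*j)*(-6)) = 3*(-42*j) = -126*j)
1/(-3644 + I(X(-8, Q))) = 1/(-3644 - 126*1) = 1/(-3644 - 126) = 1/(-3770) = -1/3770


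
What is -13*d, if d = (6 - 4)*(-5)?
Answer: 130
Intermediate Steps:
d = -10 (d = 2*(-5) = -10)
-13*d = -13*(-10) = 130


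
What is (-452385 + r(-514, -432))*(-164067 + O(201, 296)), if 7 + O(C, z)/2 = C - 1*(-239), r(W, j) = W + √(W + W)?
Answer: 73913569699 - 326402*I*√257 ≈ 7.3914e+10 - 5.2326e+6*I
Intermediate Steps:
r(W, j) = W + √2*√W (r(W, j) = W + √(2*W) = W + √2*√W)
O(C, z) = 464 + 2*C (O(C, z) = -14 + 2*(C - 1*(-239)) = -14 + 2*(C + 239) = -14 + 2*(239 + C) = -14 + (478 + 2*C) = 464 + 2*C)
(-452385 + r(-514, -432))*(-164067 + O(201, 296)) = (-452385 + (-514 + √2*√(-514)))*(-164067 + (464 + 2*201)) = (-452385 + (-514 + √2*(I*√514)))*(-164067 + (464 + 402)) = (-452385 + (-514 + 2*I*√257))*(-164067 + 866) = (-452899 + 2*I*√257)*(-163201) = 73913569699 - 326402*I*√257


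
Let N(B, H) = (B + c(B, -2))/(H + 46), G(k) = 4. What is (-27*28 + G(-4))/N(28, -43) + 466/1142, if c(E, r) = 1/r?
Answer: -2563537/31405 ≈ -81.628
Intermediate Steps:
N(B, H) = (-½ + B)/(46 + H) (N(B, H) = (B + 1/(-2))/(H + 46) = (B - ½)/(46 + H) = (-½ + B)/(46 + H))
(-27*28 + G(-4))/N(28, -43) + 466/1142 = (-27*28 + 4)/(((-½ + 28)/(46 - 43))) + 466/1142 = (-756 + 4)/(((55/2)/3)) + 466*(1/1142) = -752/((⅓)*(55/2)) + 233/571 = -752/55/6 + 233/571 = -752*6/55 + 233/571 = -4512/55 + 233/571 = -2563537/31405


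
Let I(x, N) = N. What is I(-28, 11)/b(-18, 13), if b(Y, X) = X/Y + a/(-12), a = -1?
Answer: -396/23 ≈ -17.217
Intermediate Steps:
b(Y, X) = 1/12 + X/Y (b(Y, X) = X/Y - 1/(-12) = X/Y - 1*(-1/12) = X/Y + 1/12 = 1/12 + X/Y)
I(-28, 11)/b(-18, 13) = 11/(((13 + (1/12)*(-18))/(-18))) = 11/((-(13 - 3/2)/18)) = 11/((-1/18*23/2)) = 11/(-23/36) = 11*(-36/23) = -396/23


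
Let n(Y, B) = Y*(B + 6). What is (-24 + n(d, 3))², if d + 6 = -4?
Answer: 12996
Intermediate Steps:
d = -10 (d = -6 - 4 = -10)
n(Y, B) = Y*(6 + B)
(-24 + n(d, 3))² = (-24 - 10*(6 + 3))² = (-24 - 10*9)² = (-24 - 90)² = (-114)² = 12996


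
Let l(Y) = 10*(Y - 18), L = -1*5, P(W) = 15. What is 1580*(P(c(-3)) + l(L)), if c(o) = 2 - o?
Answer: -339700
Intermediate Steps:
L = -5
l(Y) = -180 + 10*Y (l(Y) = 10*(-18 + Y) = -180 + 10*Y)
1580*(P(c(-3)) + l(L)) = 1580*(15 + (-180 + 10*(-5))) = 1580*(15 + (-180 - 50)) = 1580*(15 - 230) = 1580*(-215) = -339700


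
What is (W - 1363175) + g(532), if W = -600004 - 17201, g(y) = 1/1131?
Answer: -2239809779/1131 ≈ -1.9804e+6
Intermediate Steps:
g(y) = 1/1131
W = -617205
(W - 1363175) + g(532) = (-617205 - 1363175) + 1/1131 = -1980380 + 1/1131 = -2239809779/1131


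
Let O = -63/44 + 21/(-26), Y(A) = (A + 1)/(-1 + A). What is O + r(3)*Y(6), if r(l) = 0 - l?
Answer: -18417/2860 ≈ -6.4395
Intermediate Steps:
r(l) = -l
Y(A) = (1 + A)/(-1 + A)
O = -1281/572 (O = -63*1/44 + 21*(-1/26) = -63/44 - 21/26 = -1281/572 ≈ -2.2395)
O + r(3)*Y(6) = -1281/572 + (-1*3)*((1 + 6)/(-1 + 6)) = -1281/572 - 3*7/5 = -1281/572 - 21/5 = -18417/2860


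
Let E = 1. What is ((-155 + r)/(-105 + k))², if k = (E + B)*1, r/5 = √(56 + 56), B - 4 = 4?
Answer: 26825/9216 - 775*√7/1152 ≈ 1.1308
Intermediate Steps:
B = 8 (B = 4 + 4 = 8)
r = 20*√7 (r = 5*√(56 + 56) = 5*√112 = 5*(4*√7) = 20*√7 ≈ 52.915)
k = 9 (k = (1 + 8)*1 = 9*1 = 9)
((-155 + r)/(-105 + k))² = ((-155 + 20*√7)/(-105 + 9))² = ((-155 + 20*√7)/(-96))² = ((-155 + 20*√7)*(-1/96))² = (155/96 - 5*√7/24)²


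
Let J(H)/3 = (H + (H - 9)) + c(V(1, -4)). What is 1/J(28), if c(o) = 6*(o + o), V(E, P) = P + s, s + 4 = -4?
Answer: -1/291 ≈ -0.0034364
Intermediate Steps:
s = -8 (s = -4 - 4 = -8)
V(E, P) = -8 + P (V(E, P) = P - 8 = -8 + P)
c(o) = 12*o (c(o) = 6*(2*o) = 12*o)
J(H) = -459 + 6*H (J(H) = 3*((H + (H - 9)) + 12*(-8 - 4)) = 3*((H + (-9 + H)) + 12*(-12)) = 3*((-9 + 2*H) - 144) = 3*(-153 + 2*H) = -459 + 6*H)
1/J(28) = 1/(-459 + 6*28) = 1/(-459 + 168) = 1/(-291) = -1/291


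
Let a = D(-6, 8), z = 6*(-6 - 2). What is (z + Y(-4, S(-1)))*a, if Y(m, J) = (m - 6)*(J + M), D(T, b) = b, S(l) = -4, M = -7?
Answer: 496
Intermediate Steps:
z = -48 (z = 6*(-8) = -48)
a = 8
Y(m, J) = (-7 + J)*(-6 + m) (Y(m, J) = (m - 6)*(J - 7) = (-6 + m)*(-7 + J) = (-7 + J)*(-6 + m))
(z + Y(-4, S(-1)))*a = (-48 + (42 - 7*(-4) - 6*(-4) - 4*(-4)))*8 = (-48 + (42 + 28 + 24 + 16))*8 = (-48 + 110)*8 = 62*8 = 496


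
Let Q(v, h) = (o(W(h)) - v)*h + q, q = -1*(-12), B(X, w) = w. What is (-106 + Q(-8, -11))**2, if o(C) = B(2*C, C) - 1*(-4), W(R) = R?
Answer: 11025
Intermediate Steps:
q = 12
o(C) = 4 + C (o(C) = C - 1*(-4) = C + 4 = 4 + C)
Q(v, h) = 12 + h*(4 + h - v) (Q(v, h) = ((4 + h) - v)*h + 12 = (4 + h - v)*h + 12 = h*(4 + h - v) + 12 = 12 + h*(4 + h - v))
(-106 + Q(-8, -11))**2 = (-106 + (12 - 11*(4 - 11) - 1*(-11)*(-8)))**2 = (-106 + (12 - 11*(-7) - 88))**2 = (-106 + (12 + 77 - 88))**2 = (-106 + 1)**2 = (-105)**2 = 11025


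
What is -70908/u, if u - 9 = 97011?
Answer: -5909/8085 ≈ -0.73086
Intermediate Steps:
u = 97020 (u = 9 + 97011 = 97020)
-70908/u = -70908/97020 = -70908*1/97020 = -5909/8085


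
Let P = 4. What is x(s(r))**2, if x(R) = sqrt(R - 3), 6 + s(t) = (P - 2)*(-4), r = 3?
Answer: -17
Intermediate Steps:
s(t) = -14 (s(t) = -6 + (4 - 2)*(-4) = -6 + 2*(-4) = -6 - 8 = -14)
x(R) = sqrt(-3 + R)
x(s(r))**2 = (sqrt(-3 - 14))**2 = (sqrt(-17))**2 = (I*sqrt(17))**2 = -17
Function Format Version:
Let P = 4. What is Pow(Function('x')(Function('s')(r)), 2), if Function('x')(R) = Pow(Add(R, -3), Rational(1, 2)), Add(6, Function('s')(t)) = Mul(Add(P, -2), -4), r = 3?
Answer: -17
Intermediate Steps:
Function('s')(t) = -14 (Function('s')(t) = Add(-6, Mul(Add(4, -2), -4)) = Add(-6, Mul(2, -4)) = Add(-6, -8) = -14)
Function('x')(R) = Pow(Add(-3, R), Rational(1, 2))
Pow(Function('x')(Function('s')(r)), 2) = Pow(Pow(Add(-3, -14), Rational(1, 2)), 2) = Pow(Pow(-17, Rational(1, 2)), 2) = Pow(Mul(I, Pow(17, Rational(1, 2))), 2) = -17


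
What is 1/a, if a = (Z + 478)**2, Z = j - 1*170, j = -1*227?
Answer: 1/6561 ≈ 0.00015242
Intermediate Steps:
j = -227
Z = -397 (Z = -227 - 1*170 = -227 - 170 = -397)
a = 6561 (a = (-397 + 478)**2 = 81**2 = 6561)
1/a = 1/6561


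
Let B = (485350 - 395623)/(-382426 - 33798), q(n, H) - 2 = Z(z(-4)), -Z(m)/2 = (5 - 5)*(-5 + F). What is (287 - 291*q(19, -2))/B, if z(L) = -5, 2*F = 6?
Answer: 122786080/89727 ≈ 1368.4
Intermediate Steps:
F = 3 (F = (1/2)*6 = 3)
Z(m) = 0 (Z(m) = -2*(5 - 5)*(-5 + 3) = -0*(-2) = -2*0 = 0)
q(n, H) = 2 (q(n, H) = 2 + 0 = 2)
B = -89727/416224 (B = 89727/(-416224) = 89727*(-1/416224) = -89727/416224 ≈ -0.21557)
(287 - 291*q(19, -2))/B = (287 - 291*2)/(-89727/416224) = (287 - 582)*(-416224/89727) = -295*(-416224/89727) = 122786080/89727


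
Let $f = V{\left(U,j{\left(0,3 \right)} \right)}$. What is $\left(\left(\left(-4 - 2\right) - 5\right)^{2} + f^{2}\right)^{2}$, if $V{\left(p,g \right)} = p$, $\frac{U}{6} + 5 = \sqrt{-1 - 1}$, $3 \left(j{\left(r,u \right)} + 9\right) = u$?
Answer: $641401 - 683280 i \sqrt{2} \approx 6.414 \cdot 10^{5} - 9.663 \cdot 10^{5} i$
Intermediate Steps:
$j{\left(r,u \right)} = -9 + \frac{u}{3}$
$U = -30 + 6 i \sqrt{2}$ ($U = -30 + 6 \sqrt{-1 - 1} = -30 + 6 \sqrt{-2} = -30 + 6 i \sqrt{2} \approx -30.0 + 8.4853 i$)
$f = -30 + 6 i \sqrt{2} \approx -30.0 + 8.4853 i$
$\left(\left(\left(-4 - 2\right) - 5\right)^{2} + f^{2}\right)^{2} = \left(\left(\left(-4 - 2\right) - 5\right)^{2} + \left(-30 + 6 i \sqrt{2}\right)^{2}\right)^{2} = \left(\left(-6 - 5\right)^{2} + \left(-30 + 6 i \sqrt{2}\right)^{2}\right)^{2} = \left(\left(-11\right)^{2} + \left(-30 + 6 i \sqrt{2}\right)^{2}\right)^{2} = \left(121 + \left(-30 + 6 i \sqrt{2}\right)^{2}\right)^{2}$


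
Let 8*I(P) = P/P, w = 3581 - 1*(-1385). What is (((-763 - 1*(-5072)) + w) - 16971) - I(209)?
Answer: -61569/8 ≈ -7696.1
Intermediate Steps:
w = 4966 (w = 3581 + 1385 = 4966)
I(P) = 1/8 (I(P) = (P/P)/8 = (1/8)*1 = 1/8)
(((-763 - 1*(-5072)) + w) - 16971) - I(209) = (((-763 - 1*(-5072)) + 4966) - 16971) - 1*1/8 = (((-763 + 5072) + 4966) - 16971) - 1/8 = ((4309 + 4966) - 16971) - 1/8 = (9275 - 16971) - 1/8 = -7696 - 1/8 = -61569/8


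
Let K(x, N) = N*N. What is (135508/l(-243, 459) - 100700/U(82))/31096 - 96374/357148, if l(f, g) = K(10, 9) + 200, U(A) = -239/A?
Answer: 19968830398670/23308106435471 ≈ 0.85673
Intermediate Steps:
K(x, N) = N**2
l(f, g) = 281 (l(f, g) = 9**2 + 200 = 81 + 200 = 281)
(135508/l(-243, 459) - 100700/U(82))/31096 - 96374/357148 = (135508/281 - 100700/((-239/82)))/31096 - 96374/357148 = (135508*(1/281) - 100700/((-239*1/82)))*(1/31096) - 96374*1/357148 = (135508/281 - 100700/(-239/82))*(1/31096) - 48187/178574 = (135508/281 - 100700*(-82/239))*(1/31096) - 48187/178574 = (135508/281 + 8257400/239)*(1/31096) - 48187/178574 = (2352715812/67159)*(1/31096) - 48187/178574 = 588178953/522094066 - 48187/178574 = 19968830398670/23308106435471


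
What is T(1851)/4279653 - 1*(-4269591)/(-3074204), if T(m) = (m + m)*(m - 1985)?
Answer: -942732483895/626501255772 ≈ -1.5048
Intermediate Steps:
T(m) = 2*m*(-1985 + m) (T(m) = (2*m)*(-1985 + m) = 2*m*(-1985 + m))
T(1851)/4279653 - 1*(-4269591)/(-3074204) = (2*1851*(-1985 + 1851))/4279653 - 1*(-4269591)/(-3074204) = (2*1851*(-134))*(1/4279653) + 4269591*(-1/3074204) = -496068*1/4279653 - 4269591/3074204 = -165356/1426551 - 4269591/3074204 = -942732483895/626501255772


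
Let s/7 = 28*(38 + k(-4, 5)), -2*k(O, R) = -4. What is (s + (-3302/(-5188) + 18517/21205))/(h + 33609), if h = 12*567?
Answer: 22701488387/116997272790 ≈ 0.19403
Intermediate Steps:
k(O, R) = 2 (k(O, R) = -½*(-4) = 2)
s = 7840 (s = 7*(28*(38 + 2)) = 7*(28*40) = 7*1120 = 7840)
h = 6804
(s + (-3302/(-5188) + 18517/21205))/(h + 33609) = (7840 + (-3302/(-5188) + 18517/21205))/(6804 + 33609) = (7840 + (-3302*(-1/5188) + 18517*(1/21205)))/40413 = (7840 + (1651/2594 + 18517/21205))*(1/40413) = (7840 + 83042553/55005770)*(1/40413) = (431328279353/55005770)*(1/40413) = 22701488387/116997272790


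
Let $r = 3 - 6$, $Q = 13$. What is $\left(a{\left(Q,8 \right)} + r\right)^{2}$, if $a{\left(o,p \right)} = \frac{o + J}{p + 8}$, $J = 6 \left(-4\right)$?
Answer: $\frac{3481}{256} \approx 13.598$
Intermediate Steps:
$J = -24$
$a{\left(o,p \right)} = \frac{-24 + o}{8 + p}$ ($a{\left(o,p \right)} = \frac{o - 24}{p + 8} = \frac{-24 + o}{8 + p}$)
$r = -3$ ($r = 3 - 6 = -3$)
$\left(a{\left(Q,8 \right)} + r\right)^{2} = \left(\frac{-24 + 13}{8 + 8} - 3\right)^{2} = \left(\frac{1}{16} \left(-11\right) - 3\right)^{2} = \left(- \frac{11}{16} - 3\right)^{2} = \left(- \frac{59}{16}\right)^{2} = \frac{3481}{256}$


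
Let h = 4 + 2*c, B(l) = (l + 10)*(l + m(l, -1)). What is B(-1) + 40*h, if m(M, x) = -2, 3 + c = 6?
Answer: 373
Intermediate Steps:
c = 3 (c = -3 + 6 = 3)
B(l) = (-2 + l)*(10 + l) (B(l) = (l + 10)*(l - 2) = (10 + l)*(-2 + l) = (-2 + l)*(10 + l))
h = 10 (h = 4 + 2*3 = 4 + 6 = 10)
B(-1) + 40*h = (-20 + (-1)² + 8*(-1)) + 40*10 = (-20 + 1 - 8) + 400 = -27 + 400 = 373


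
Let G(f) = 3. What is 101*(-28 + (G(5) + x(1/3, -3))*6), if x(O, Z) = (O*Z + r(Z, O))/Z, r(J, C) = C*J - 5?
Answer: 404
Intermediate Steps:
r(J, C) = -5 + C*J
x(O, Z) = (-5 + 2*O*Z)/Z (x(O, Z) = (O*Z + (-5 + O*Z))/Z = (-5 + 2*O*Z)/Z)
101*(-28 + (G(5) + x(1/3, -3))*6) = 101*(-28 + (3 + (-5/(-3) + 2/3))*6) = 101*(-28 + (3 + (-5*(-⅓) + 2*(⅓)))*6) = 101*(-28 + (3 + (5/3 + ⅔))*6) = 101*(-28 + (3 + 7/3)*6) = 101*(-28 + (16/3)*6) = 101*(-28 + 32) = 101*4 = 404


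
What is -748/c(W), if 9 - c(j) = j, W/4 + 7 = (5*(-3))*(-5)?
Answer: 748/263 ≈ 2.8441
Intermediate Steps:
W = 272 (W = -28 + 4*((5*(-3))*(-5)) = -28 + 4*(-15*(-5)) = -28 + 4*75 = -28 + 300 = 272)
c(j) = 9 - j
-748/c(W) = -748/(9 - 1*272) = -748/(9 - 272) = -748/(-263) = -748*(-1/263) = 748/263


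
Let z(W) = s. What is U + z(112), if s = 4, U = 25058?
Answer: 25062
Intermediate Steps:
z(W) = 4
U + z(112) = 25058 + 4 = 25062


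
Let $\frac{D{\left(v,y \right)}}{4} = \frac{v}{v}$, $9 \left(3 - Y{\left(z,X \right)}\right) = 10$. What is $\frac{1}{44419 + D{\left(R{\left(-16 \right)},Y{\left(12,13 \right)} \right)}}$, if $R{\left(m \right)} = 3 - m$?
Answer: $\frac{1}{44423} \approx 2.2511 \cdot 10^{-5}$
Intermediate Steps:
$Y{\left(z,X \right)} = \frac{17}{9}$ ($Y{\left(z,X \right)} = 3 - \frac{10}{9} = \frac{17}{9}$)
$D{\left(v,y \right)} = 4$ ($D{\left(v,y \right)} = 4 \frac{v}{v} = 4 \cdot 1 = 4$)
$\frac{1}{44419 + D{\left(R{\left(-16 \right)},Y{\left(12,13 \right)} \right)}} = \frac{1}{44419 + 4} = \frac{1}{44423}$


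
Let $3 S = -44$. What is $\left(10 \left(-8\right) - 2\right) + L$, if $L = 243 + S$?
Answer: $\frac{439}{3} \approx 146.33$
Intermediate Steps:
$S = - \frac{44}{3}$ ($S = \frac{1}{3} \left(-44\right) = - \frac{44}{3} \approx -14.667$)
$L = \frac{685}{3}$ ($L = 243 - \frac{44}{3} = \frac{685}{3} \approx 228.33$)
$\left(10 \left(-8\right) - 2\right) + L = \left(10 \left(-8\right) - 2\right) + \frac{685}{3} = \left(-80 - 2\right) + \frac{685}{3} = -82 + \frac{685}{3} = \frac{439}{3}$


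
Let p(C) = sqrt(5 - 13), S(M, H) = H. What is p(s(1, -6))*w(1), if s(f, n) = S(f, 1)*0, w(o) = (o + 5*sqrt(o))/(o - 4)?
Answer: -4*I*sqrt(2) ≈ -5.6569*I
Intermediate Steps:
w(o) = (o + 5*sqrt(o))/(-4 + o)
s(f, n) = 0 (s(f, n) = 1*0 = 0)
p(C) = 2*I*sqrt(2) (p(C) = sqrt(-8) = 2*I*sqrt(2))
p(s(1, -6))*w(1) = (2*I*sqrt(2))*((1 + 5*sqrt(1))/(-4 + 1)) = (2*I*sqrt(2))*((1 + 5*1)/(-3)) = (2*I*sqrt(2))*(-(1 + 5)/3) = (2*I*sqrt(2))*(-1/3*6) = (2*I*sqrt(2))*(-2) = -4*I*sqrt(2)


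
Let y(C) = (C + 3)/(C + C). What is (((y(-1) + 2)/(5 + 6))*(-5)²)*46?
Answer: 1150/11 ≈ 104.55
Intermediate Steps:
y(C) = (3 + C)/(2*C) (y(C) = (3 + C)/((2*C)) = (3 + C)*(1/(2*C)) = (3 + C)/(2*C))
(((y(-1) + 2)/(5 + 6))*(-5)²)*46 = ((((½)*(3 - 1)/(-1) + 2)/(5 + 6))*(-5)²)*46 = ((((½)*(-1)*2 + 2)/11)*25)*46 = (((-1 + 2)*(1/11))*25)*46 = ((1*(1/11))*25)*46 = ((1/11)*25)*46 = (25/11)*46 = 1150/11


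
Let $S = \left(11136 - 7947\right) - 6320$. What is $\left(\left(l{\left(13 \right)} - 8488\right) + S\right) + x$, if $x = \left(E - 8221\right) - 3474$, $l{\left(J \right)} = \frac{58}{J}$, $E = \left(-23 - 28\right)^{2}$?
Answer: $- \frac{269211}{13} \approx -20709.0$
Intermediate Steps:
$E = 2601$ ($E = \left(-51\right)^{2} = 2601$)
$S = -3131$ ($S = 3189 - 6320 = -3131$)
$x = -9094$ ($x = \left(2601 - 8221\right) - 3474 = -5620 - 3474 = -9094$)
$\left(\left(l{\left(13 \right)} - 8488\right) + S\right) + x = \left(\left(\frac{58}{13} - 8488\right) - 3131\right) - 9094 = \left(- \frac{110286}{13} - 3131\right) - 9094 = - \frac{150989}{13} - 9094 = - \frac{269211}{13}$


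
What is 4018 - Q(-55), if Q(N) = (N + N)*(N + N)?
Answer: -8082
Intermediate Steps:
Q(N) = 4*N**2 (Q(N) = (2*N)*(2*N) = 4*N**2)
4018 - Q(-55) = 4018 - 4*(-55)**2 = 4018 - 4*3025 = 4018 - 1*12100 = 4018 - 12100 = -8082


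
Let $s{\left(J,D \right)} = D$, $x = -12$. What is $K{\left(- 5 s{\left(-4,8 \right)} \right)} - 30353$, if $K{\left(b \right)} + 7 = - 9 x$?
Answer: $-30252$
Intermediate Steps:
$K{\left(b \right)} = 101$ ($K{\left(b \right)} = -7 - -108 = -7 + 108 = 101$)
$K{\left(- 5 s{\left(-4,8 \right)} \right)} - 30353 = 101 - 30353 = -30252$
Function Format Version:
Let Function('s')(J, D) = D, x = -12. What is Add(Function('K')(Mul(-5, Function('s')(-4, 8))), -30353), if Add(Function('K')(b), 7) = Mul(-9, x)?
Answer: -30252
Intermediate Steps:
Function('K')(b) = 101 (Function('K')(b) = Add(-7, Mul(-9, -12)) = Add(-7, 108) = 101)
Add(Function('K')(Mul(-5, Function('s')(-4, 8))), -30353) = Add(101, -30353) = -30252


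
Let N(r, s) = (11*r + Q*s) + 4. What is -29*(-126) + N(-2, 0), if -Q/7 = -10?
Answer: 3636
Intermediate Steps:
Q = 70 (Q = -7*(-10) = 70)
N(r, s) = 4 + 11*r + 70*s (N(r, s) = (11*r + 70*s) + 4 = 4 + 11*r + 70*s)
-29*(-126) + N(-2, 0) = -29*(-126) + (4 + 11*(-2) + 70*0) = 3654 + (4 - 22 + 0) = 3654 - 18 = 3636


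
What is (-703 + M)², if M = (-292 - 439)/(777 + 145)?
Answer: 421067316609/850084 ≈ 4.9532e+5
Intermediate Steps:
M = -731/922 ≈ -0.79284
(-703 + M)² = (-703 - 731/922)² = (-648897/922)² = 421067316609/850084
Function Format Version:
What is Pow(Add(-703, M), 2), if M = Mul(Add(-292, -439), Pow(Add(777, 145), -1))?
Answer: Rational(421067316609, 850084) ≈ 4.9532e+5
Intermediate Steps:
M = Rational(-731, 922) (M = Mul(-731, Pow(922, -1)) = Mul(-731, Rational(1, 922)) = Rational(-731, 922) ≈ -0.79284)
Pow(Add(-703, M), 2) = Pow(Add(-703, Rational(-731, 922)), 2) = Pow(Rational(-648897, 922), 2) = Rational(421067316609, 850084)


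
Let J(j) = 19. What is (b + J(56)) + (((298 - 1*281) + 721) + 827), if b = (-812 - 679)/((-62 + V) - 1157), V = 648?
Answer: 905955/571 ≈ 1586.6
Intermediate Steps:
b = 1491/571 (b = (-812 - 679)/((-62 + 648) - 1157) = -1491/(586 - 1157) = -1491/(-571) = -1491*(-1/571) = 1491/571 ≈ 2.6112)
(b + J(56)) + (((298 - 1*281) + 721) + 827) = (1491/571 + 19) + (((298 - 1*281) + 721) + 827) = 12340/571 + (((298 - 281) + 721) + 827) = 12340/571 + ((17 + 721) + 827) = 12340/571 + (738 + 827) = 12340/571 + 1565 = 905955/571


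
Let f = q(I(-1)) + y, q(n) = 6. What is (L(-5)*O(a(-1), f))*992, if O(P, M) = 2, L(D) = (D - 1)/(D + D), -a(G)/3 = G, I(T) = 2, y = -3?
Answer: 5952/5 ≈ 1190.4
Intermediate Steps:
a(G) = -3*G
f = 3 (f = 6 - 3 = 3)
L(D) = (-1 + D)/(2*D) (L(D) = (-1 + D)/((2*D)) = (-1 + D)*(1/(2*D)) = (-1 + D)/(2*D))
(L(-5)*O(a(-1), f))*992 = (((1/2)*(-1 - 5)/(-5))*2)*992 = (((1/2)*(-1/5)*(-6))*2)*992 = ((3/5)*2)*992 = (6/5)*992 = 5952/5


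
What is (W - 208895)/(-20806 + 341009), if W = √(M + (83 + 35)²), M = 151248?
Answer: -208895/320203 + 2*√41293/320203 ≈ -0.65111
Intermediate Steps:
W = 2*√41293 (W = √(151248 + (83 + 35)²) = √(151248 + 118²) = √(151248 + 13924) = √165172 = 2*√41293 ≈ 406.41)
(W - 208895)/(-20806 + 341009) = (2*√41293 - 208895)/(-20806 + 341009) = (-208895 + 2*√41293)/320203 = (-208895 + 2*√41293)*(1/320203) = -208895/320203 + 2*√41293/320203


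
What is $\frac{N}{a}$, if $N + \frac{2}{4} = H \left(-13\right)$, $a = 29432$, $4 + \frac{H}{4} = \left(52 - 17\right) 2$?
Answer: $- \frac{6865}{58864} \approx -0.11662$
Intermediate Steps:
$H = 264$ ($H = -16 + 4 \left(52 - 17\right) 2 = -16 + 4 \cdot 35 \cdot 2 = -16 + 4 \cdot 70 = -16 + 280 = 264$)
$N = - \frac{6865}{2}$ ($N = - \frac{1}{2} + 264 \left(-13\right) = - \frac{1}{2} - 3432 = - \frac{6865}{2} \approx -3432.5$)
$\frac{N}{a} = - \frac{6865}{2 \cdot 29432} = \left(- \frac{6865}{2}\right) \frac{1}{29432} = - \frac{6865}{58864}$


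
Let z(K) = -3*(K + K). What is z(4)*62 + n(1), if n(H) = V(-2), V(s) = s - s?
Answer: -1488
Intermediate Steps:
V(s) = 0
z(K) = -6*K
n(H) = 0
z(4)*62 + n(1) = -6*4*62 + 0 = -24*62 + 0 = -1488 + 0 = -1488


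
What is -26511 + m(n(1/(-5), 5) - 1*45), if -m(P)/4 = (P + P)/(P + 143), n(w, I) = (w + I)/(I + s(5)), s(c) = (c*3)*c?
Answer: -129965457/4903 ≈ -26507.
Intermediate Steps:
s(c) = 3*c² (s(c) = (3*c)*c = 3*c²)
n(w, I) = (I + w)/(75 + I) (n(w, I) = (w + I)/(I + 3*5²) = (I + w)/(I + 3*25) = (I + w)/(I + 75) = (I + w)/(75 + I))
m(P) = -8*P/(143 + P) (m(P) = -4*(P + P)/(P + 143) = -4*2*P/(143 + P) = -8*P/(143 + P))
-26511 + m(n(1/(-5), 5) - 1*45) = -26511 - 8*((5 + 1/(-5))/(75 + 5) - 1*45)/(143 + ((5 + 1/(-5))/(75 + 5) - 1*45)) = -26511 - 8*((5 - ⅕)/80 - 45)/(143 + ((5 - ⅕)/80 - 45)) = -26511 - 8*((1/80)*(24/5) - 45)/(143 + ((1/80)*(24/5) - 45)) = -26511 - 8*(3/50 - 45)/(143 + (3/50 - 45)) = -26511 - 8*(-2247/50)/(143 - 2247/50) = -26511 - 8*(-2247/50)/4903/50 = -26511 - 8*(-2247/50)*50/4903 = -26511 + 17976/4903 = -129965457/4903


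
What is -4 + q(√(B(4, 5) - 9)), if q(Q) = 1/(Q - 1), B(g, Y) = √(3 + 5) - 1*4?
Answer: -4 - 1/(1 - I*√(13 - 2*√2)) ≈ -4.0895 - 0.28548*I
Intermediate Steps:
B(g, Y) = -4 + 2*√2 (B(g, Y) = √8 - 4 = 2*√2 - 4 = -4 + 2*√2)
q(Q) = 1/(-1 + Q)
-4 + q(√(B(4, 5) - 9)) = -4 + 1/(-1 + √((-4 + 2*√2) - 9)) = -4 + 1/(-1 + √(-13 + 2*√2))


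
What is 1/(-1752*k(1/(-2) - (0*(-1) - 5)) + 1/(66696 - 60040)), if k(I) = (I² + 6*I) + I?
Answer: -6656/603472895 ≈ -1.1029e-5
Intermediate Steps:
k(I) = I² + 7*I
1/(-1752*k(1/(-2) - (0*(-1) - 5)) + 1/(66696 - 60040)) = 1/(-1752*(1/(-2) - (0*(-1) - 5))*(7 + (1/(-2) - (0*(-1) - 5))) + 1/(66696 - 60040)) = 1/(-1752*(-½ - (0 - 5))*(7 + (-½ - (0 - 5))) + 1/6656) = 1/(-1752*(-½ - 1*(-5))*(7 + (-½ - 1*(-5))) + 1/6656) = 1/(-1752*(-½ + 5)*(7 + (-½ + 5)) + 1/6656) = 1/(-7884*(7 + 9/2) + 1/6656) = 1/(-7884*23/2 + 1/6656) = 1/(-1752*207/4 + 1/6656) = 1/(-90666 + 1/6656) = 1/(-603472895/6656) = -6656/603472895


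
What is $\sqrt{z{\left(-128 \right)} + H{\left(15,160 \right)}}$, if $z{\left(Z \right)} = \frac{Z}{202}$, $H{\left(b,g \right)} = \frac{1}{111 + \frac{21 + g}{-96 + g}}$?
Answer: $\frac{32 i \sqrt{330367465}}{735785} \approx 0.79049 i$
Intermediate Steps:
$H{\left(b,g \right)} = \frac{1}{111 + \frac{21 + g}{-96 + g}}$
$z{\left(Z \right)} = \frac{Z}{202}$ ($z{\left(Z \right)} = Z \frac{1}{202} = \frac{Z}{202}$)
$\sqrt{z{\left(-128 \right)} + H{\left(15,160 \right)}} = \sqrt{\frac{1}{202} \left(-128\right) + \frac{-96 + 160}{-10635 + 112 \cdot 160}} = \sqrt{- \frac{64}{101} + \frac{1}{-10635 + 17920} \cdot 64} = \sqrt{- \frac{64}{101} + \frac{1}{7285} \cdot 64} = \sqrt{- \frac{64}{101} + \frac{64}{7285}} = \sqrt{- \frac{459776}{735785}} = \frac{32 i \sqrt{330367465}}{735785}$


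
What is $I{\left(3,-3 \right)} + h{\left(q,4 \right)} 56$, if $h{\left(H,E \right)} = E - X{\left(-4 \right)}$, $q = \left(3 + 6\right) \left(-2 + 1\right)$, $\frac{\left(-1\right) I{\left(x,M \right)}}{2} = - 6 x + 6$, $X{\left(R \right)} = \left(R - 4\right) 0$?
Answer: $248$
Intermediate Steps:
$X{\left(R \right)} = 0$ ($X{\left(R \right)} = \left(-4 + R\right) 0 = 0$)
$I{\left(x,M \right)} = -12 + 12 x$ ($I{\left(x,M \right)} = - 2 \left(- 6 x + 6\right) = - 2 \left(6 - 6 x\right) = -12 + 12 x$)
$q = -9$ ($q = 9 \left(-1\right) = -9$)
$h{\left(H,E \right)} = E$ ($h{\left(H,E \right)} = E - 0 = E + 0 = E$)
$I{\left(3,-3 \right)} + h{\left(q,4 \right)} 56 = \left(-12 + 12 \cdot 3\right) + 4 \cdot 56 = \left(-12 + 36\right) + 224 = 24 + 224 = 248$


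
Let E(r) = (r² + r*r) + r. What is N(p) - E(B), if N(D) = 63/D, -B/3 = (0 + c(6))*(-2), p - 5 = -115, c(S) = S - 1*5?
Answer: -8643/110 ≈ -78.573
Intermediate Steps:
c(S) = -5 + S (c(S) = S - 5 = -5 + S)
p = -110 (p = 5 - 115 = -110)
B = 6 (B = -3*(0 + (-5 + 6))*(-2) = -3*(0 + 1)*(-2) = -3*(-2) = 6)
E(r) = r + 2*r² (E(r) = (r² + r²) + r = 2*r² + r = r + 2*r²)
N(p) - E(B) = 63/(-110) - 6*(1 + 2*6) = 63*(-1/110) - 6*(1 + 12) = -63/110 - 6*13 = -63/110 - 1*78 = -63/110 - 78 = -8643/110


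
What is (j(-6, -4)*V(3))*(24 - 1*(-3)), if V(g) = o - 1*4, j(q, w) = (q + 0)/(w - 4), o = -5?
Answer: -729/4 ≈ -182.25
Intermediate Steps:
j(q, w) = q/(-4 + w)
V(g) = -9 (V(g) = -5 - 1*4 = -5 - 4 = -9)
(j(-6, -4)*V(3))*(24 - 1*(-3)) = (-6/(-4 - 4)*(-9))*(24 - 1*(-3)) = (-6/(-8)*(-9))*(24 + 3) = (-6*(-⅛)*(-9))*27 = ((¾)*(-9))*27 = -27/4*27 = -729/4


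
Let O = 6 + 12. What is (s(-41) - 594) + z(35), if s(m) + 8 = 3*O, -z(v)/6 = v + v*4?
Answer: -1598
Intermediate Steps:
z(v) = -30*v (z(v) = -6*(v + v*4) = -6*(v + 4*v) = -30*v)
O = 18
s(m) = 46 (s(m) = -8 + 3*18 = -8 + 54 = 46)
(s(-41) - 594) + z(35) = (46 - 594) - 30*35 = -548 - 1050 = -1598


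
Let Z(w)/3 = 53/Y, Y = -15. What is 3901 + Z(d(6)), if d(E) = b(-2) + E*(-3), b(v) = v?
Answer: 19452/5 ≈ 3890.4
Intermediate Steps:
d(E) = -2 - 3*E (d(E) = -2 + E*(-3) = -2 - 3*E)
Z(w) = -53/5 (Z(w) = 3*(53/(-15)) = 3*(53*(-1/15)) = 3*(-53/15) = -53/5)
3901 + Z(d(6)) = 3901 - 53/5 = 19452/5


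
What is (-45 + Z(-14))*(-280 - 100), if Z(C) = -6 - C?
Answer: 14060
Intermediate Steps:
(-45 + Z(-14))*(-280 - 100) = (-45 + (-6 - 1*(-14)))*(-280 - 100) = (-45 + (-6 + 14))*(-380) = (-45 + 8)*(-380) = -37*(-380) = 14060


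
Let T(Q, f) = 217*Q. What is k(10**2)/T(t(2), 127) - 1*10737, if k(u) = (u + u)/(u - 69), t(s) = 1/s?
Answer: -72227399/6727 ≈ -10737.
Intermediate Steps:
k(u) = 2*u/(-69 + u) (k(u) = (2*u)/(-69 + u) = 2*u/(-69 + u))
k(10**2)/T(t(2), 127) - 1*10737 = (2*10**2/(-69 + 10**2))/((217/2)) - 1*10737 = (2*100/(-69 + 100))/((217*(1/2))) - 10737 = (2*100/31)/(217/2) - 10737 = (2*100*(1/31))*(2/217) - 10737 = (200/31)*(2/217) - 10737 = 400/6727 - 10737 = -72227399/6727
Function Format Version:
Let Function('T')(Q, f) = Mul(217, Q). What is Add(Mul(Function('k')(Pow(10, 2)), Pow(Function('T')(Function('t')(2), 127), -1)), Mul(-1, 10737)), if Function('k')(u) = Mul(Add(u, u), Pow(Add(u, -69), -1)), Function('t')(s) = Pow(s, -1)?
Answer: Rational(-72227399, 6727) ≈ -10737.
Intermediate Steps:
Function('k')(u) = Mul(2, u, Pow(Add(-69, u), -1)) (Function('k')(u) = Mul(Mul(2, u), Pow(Add(-69, u), -1)) = Mul(2, u, Pow(Add(-69, u), -1)))
Add(Mul(Function('k')(Pow(10, 2)), Pow(Function('T')(Function('t')(2), 127), -1)), Mul(-1, 10737)) = Add(Mul(Mul(2, Pow(10, 2), Pow(Add(-69, Pow(10, 2)), -1)), Pow(Mul(217, Pow(2, -1)), -1)), Mul(-1, 10737)) = Add(Mul(Mul(2, 100, Pow(Add(-69, 100), -1)), Pow(Mul(217, Rational(1, 2)), -1)), -10737) = Add(Mul(Mul(2, 100, Pow(31, -1)), Pow(Rational(217, 2), -1)), -10737) = Add(Mul(Mul(2, 100, Rational(1, 31)), Rational(2, 217)), -10737) = Add(Mul(Rational(200, 31), Rational(2, 217)), -10737) = Add(Rational(400, 6727), -10737) = Rational(-72227399, 6727)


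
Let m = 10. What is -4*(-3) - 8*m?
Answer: -68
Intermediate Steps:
-4*(-3) - 8*m = -4*(-3) - 8*10 = 12 - 80 = -68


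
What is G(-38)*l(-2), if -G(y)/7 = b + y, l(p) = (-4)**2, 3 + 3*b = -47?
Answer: 18368/3 ≈ 6122.7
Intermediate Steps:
b = -50/3 (b = -1 + (1/3)*(-47) = -1 - 47/3 = -50/3 ≈ -16.667)
l(p) = 16
G(y) = 350/3 - 7*y (G(y) = -7*(-50/3 + y) = 350/3 - 7*y)
G(-38)*l(-2) = (350/3 - 7*(-38))*16 = (350/3 + 266)*16 = (1148/3)*16 = 18368/3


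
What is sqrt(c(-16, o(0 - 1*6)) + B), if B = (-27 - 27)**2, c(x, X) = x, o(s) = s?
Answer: 10*sqrt(29) ≈ 53.852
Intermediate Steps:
B = 2916 (B = (-54)**2 = 2916)
sqrt(c(-16, o(0 - 1*6)) + B) = sqrt(-16 + 2916) = sqrt(2900) = 10*sqrt(29)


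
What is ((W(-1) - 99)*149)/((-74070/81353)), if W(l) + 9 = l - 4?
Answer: 1369740461/74070 ≈ 18493.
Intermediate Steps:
W(l) = -13 + l (W(l) = -9 + (l - 4) = -9 + (-4 + l) = -13 + l)
((W(-1) - 99)*149)/((-74070/81353)) = (((-13 - 1) - 99)*149)/((-74070/81353)) = ((-14 - 99)*149)/((-74070*1/81353)) = (-113*149)/(-74070/81353) = -16837*(-81353/74070) = 1369740461/74070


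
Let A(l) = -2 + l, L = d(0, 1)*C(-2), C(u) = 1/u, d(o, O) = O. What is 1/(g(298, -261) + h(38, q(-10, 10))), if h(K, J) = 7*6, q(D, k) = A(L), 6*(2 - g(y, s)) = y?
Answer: -3/17 ≈ -0.17647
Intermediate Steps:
C(u) = 1/u
g(y, s) = 2 - y/6
L = -1/2 (L = 1/(-2) = 1*(-1/2) = -1/2 ≈ -0.50000)
q(D, k) = -5/2 (q(D, k) = -2 - 1/2 = -5/2)
h(K, J) = 42
1/(g(298, -261) + h(38, q(-10, 10))) = 1/((2 - 1/6*298) + 42) = 1/((2 - 149/3) + 42) = 1/(-143/3 + 42) = 1/(-17/3) = -3/17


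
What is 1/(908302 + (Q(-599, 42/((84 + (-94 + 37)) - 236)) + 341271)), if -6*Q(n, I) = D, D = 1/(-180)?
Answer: 1080/1349538841 ≈ 8.0027e-7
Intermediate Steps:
D = -1/180 ≈ -0.0055556
Q(n, I) = 1/1080 (Q(n, I) = -1/6*(-1/180) = 1/1080)
1/(908302 + (Q(-599, 42/((84 + (-94 + 37)) - 236)) + 341271)) = 1/(908302 + (1/1080 + 341271)) = 1/(908302 + 368572681/1080) = 1/(1349538841/1080) = 1080/1349538841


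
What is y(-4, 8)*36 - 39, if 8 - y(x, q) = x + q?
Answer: 105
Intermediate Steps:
y(x, q) = 8 - q - x (y(x, q) = 8 - (x + q) = 8 - (q + x) = 8 + (-q - x) = 8 - q - x)
y(-4, 8)*36 - 39 = (8 - 1*8 - 1*(-4))*36 - 39 = (8 - 8 + 4)*36 - 39 = 4*36 - 39 = 144 - 39 = 105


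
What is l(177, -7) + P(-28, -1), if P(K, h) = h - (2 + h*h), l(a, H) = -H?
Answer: 3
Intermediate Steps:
P(K, h) = -2 + h - h² (P(K, h) = h - (2 + h²) = h + (-2 - h²) = -2 + h - h²)
l(177, -7) + P(-28, -1) = -1*(-7) + (-2 - 1 - 1*(-1)²) = 7 + (-2 - 1 - 1*1) = 7 + (-2 - 1 - 1) = 7 - 4 = 3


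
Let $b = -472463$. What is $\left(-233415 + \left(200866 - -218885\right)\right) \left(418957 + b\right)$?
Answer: $-9970094016$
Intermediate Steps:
$\left(-233415 + \left(200866 - -218885\right)\right) \left(418957 + b\right) = \left(-233415 + \left(200866 - -218885\right)\right) \left(418957 - 472463\right) = \left(-233415 + \left(200866 + 218885\right)\right) \left(-53506\right) = \left(-233415 + 419751\right) \left(-53506\right) = 186336 \left(-53506\right) = -9970094016$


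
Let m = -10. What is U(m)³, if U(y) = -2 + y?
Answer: -1728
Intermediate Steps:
U(m)³ = (-2 - 10)³ = (-12)³ = -1728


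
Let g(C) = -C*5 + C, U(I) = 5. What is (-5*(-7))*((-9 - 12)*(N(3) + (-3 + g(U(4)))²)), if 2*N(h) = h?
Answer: -779835/2 ≈ -3.8992e+5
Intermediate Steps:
N(h) = h/2
g(C) = -4*C (g(C) = -5*C + C = -4*C)
(-5*(-7))*((-9 - 12)*(N(3) + (-3 + g(U(4)))²)) = (-5*(-7))*((-9 - 12)*((½)*3 + (-3 - 4*5)²)) = 35*(-21*(3/2 + (-3 - 20)²)) = 35*(-21*(3/2 + (-23)²)) = 35*(-21*(3/2 + 529)) = 35*(-21*1061/2) = 35*(-22281/2) = -779835/2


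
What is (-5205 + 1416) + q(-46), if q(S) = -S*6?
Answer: -3513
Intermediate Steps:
q(S) = -6*S
(-5205 + 1416) + q(-46) = (-5205 + 1416) - 6*(-46) = -3789 + 276 = -3513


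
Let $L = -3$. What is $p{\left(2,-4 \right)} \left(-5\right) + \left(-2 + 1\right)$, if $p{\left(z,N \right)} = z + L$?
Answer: $4$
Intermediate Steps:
$p{\left(z,N \right)} = -3 + z$ ($p{\left(z,N \right)} = z - 3 = -3 + z$)
$p{\left(2,-4 \right)} \left(-5\right) + \left(-2 + 1\right) = \left(-3 + 2\right) \left(-5\right) + \left(-2 + 1\right) = \left(-1\right) \left(-5\right) - 1 = 5 - 1 = 4$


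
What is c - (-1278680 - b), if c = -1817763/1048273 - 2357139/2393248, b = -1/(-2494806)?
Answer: 4001564648928679322919599/3129456281333951712 ≈ 1.2787e+6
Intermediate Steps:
b = 1/2494806 (b = -1*(-1/2494806) = 1/2494806 ≈ 4.0083e-7)
c = -6821282835171/2508777260704 (c = -1817763*1/1048273 - 2357139*1/2393248 = -1817763/1048273 - 2357139/2393248 = -6821282835171/2508777260704 ≈ -2.7190)
c - (-1278680 - b) = -6821282835171/2508777260704 - (-1278680 - 1*1/2494806) = -6821282835171/2508777260704 - (-1278680 - 1/2494806) = -6821282835171/2508777260704 - 1*(-3190058536081/2494806) = -6821282835171/2508777260704 + 3190058536081/2494806 = 4001564648928679322919599/3129456281333951712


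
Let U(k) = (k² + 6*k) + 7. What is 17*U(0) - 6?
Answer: 113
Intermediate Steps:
U(k) = 7 + k² + 6*k
17*U(0) - 6 = 17*(7 + 0² + 6*0) - 6 = 17*(7 + 0 + 0) - 6 = 17*7 - 6 = 119 - 6 = 113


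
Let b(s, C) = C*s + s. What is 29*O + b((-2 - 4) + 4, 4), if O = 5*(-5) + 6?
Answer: -561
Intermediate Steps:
b(s, C) = s + C*s
O = -19 (O = -25 + 6 = -19)
29*O + b((-2 - 4) + 4, 4) = 29*(-19) + ((-2 - 4) + 4)*(1 + 4) = -551 + (-6 + 4)*5 = -551 - 2*5 = -551 - 10 = -561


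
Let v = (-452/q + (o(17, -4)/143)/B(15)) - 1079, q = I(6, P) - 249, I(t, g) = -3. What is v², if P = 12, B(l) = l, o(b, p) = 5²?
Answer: 94176291575809/81162081 ≈ 1.1603e+6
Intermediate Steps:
o(b, p) = 25
q = -252 (q = -3 - 249 = -252)
v = -9704447/9009 (v = (-452/(-252) + (25/143)/15) - 1079 = (-452*(-1/252) + (25*(1/143))*(1/15)) - 1079 = (113/63 + (25/143)*(1/15)) - 1079 = (113/63 + 5/429) - 1079 = 16264/9009 - 1079 = -9704447/9009 ≈ -1077.2)
v² = (-9704447/9009)² = 94176291575809/81162081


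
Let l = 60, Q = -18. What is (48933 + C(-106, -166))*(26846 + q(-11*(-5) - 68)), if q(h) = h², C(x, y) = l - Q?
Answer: 1324032165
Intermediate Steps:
C(x, y) = 78 (C(x, y) = 60 - 1*(-18) = 60 + 18 = 78)
(48933 + C(-106, -166))*(26846 + q(-11*(-5) - 68)) = (48933 + 78)*(26846 + (-11*(-5) - 68)²) = 49011*(26846 + (55 - 68)²) = 49011*(26846 + (-13)²) = 49011*(26846 + 169) = 49011*27015 = 1324032165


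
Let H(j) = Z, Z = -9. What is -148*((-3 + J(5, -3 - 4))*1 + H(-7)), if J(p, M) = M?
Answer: 2812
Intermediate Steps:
H(j) = -9
-148*((-3 + J(5, -3 - 4))*1 + H(-7)) = -148*((-3 + (-3 - 4))*1 - 9) = -148*((-3 - 7)*1 - 9) = -148*(-10*1 - 9) = -148*(-10 - 9) = -148*(-19) = 2812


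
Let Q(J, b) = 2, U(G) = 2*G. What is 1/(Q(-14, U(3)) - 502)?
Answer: -1/500 ≈ -0.0020000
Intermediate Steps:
1/(Q(-14, U(3)) - 502) = 1/(2 - 502) = 1/(-500) = -1/500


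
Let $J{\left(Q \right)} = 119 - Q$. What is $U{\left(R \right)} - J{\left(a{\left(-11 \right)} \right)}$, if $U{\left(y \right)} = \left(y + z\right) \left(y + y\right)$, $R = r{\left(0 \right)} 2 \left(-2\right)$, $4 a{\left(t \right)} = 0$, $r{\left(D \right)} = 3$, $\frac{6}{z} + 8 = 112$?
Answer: $\frac{2179}{13} \approx 167.62$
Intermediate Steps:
$z = \frac{3}{52}$ ($z = \frac{6}{-8 + 112} = \frac{6}{104} = 6 \cdot \frac{1}{104} = \frac{3}{52} \approx 0.057692$)
$a{\left(t \right)} = 0$ ($a{\left(t \right)} = \frac{1}{4} \cdot 0 = 0$)
$R = -12$ ($R = 3 \cdot 2 \left(-2\right) = 6 \left(-2\right) = -12$)
$U{\left(y \right)} = 2 y \left(\frac{3}{52} + y\right)$ ($U{\left(y \right)} = \left(y + \frac{3}{52}\right) \left(y + y\right) = \left(\frac{3}{52} + y\right) 2 y = 2 y \left(\frac{3}{52} + y\right)$)
$U{\left(R \right)} - J{\left(a{\left(-11 \right)} \right)} = \frac{1}{26} \left(-12\right) \left(3 + 52 \left(-12\right)\right) - \left(119 - 0\right) = \frac{1}{26} \left(-12\right) \left(3 - 624\right) - \left(119 + 0\right) = \frac{1}{26} \left(-12\right) \left(-621\right) - 119 = \frac{3726}{13} - 119 = \frac{2179}{13}$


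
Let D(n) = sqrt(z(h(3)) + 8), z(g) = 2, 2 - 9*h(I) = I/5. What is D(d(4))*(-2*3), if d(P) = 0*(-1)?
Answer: -6*sqrt(10) ≈ -18.974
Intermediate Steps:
h(I) = 2/9 - I/45 (h(I) = 2/9 - I/(9*5) = 2/9 - I/45)
d(P) = 0
D(n) = sqrt(10) (D(n) = sqrt(2 + 8) = sqrt(10))
D(d(4))*(-2*3) = sqrt(10)*(-2*3) = sqrt(10)*(-6) = -6*sqrt(10)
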